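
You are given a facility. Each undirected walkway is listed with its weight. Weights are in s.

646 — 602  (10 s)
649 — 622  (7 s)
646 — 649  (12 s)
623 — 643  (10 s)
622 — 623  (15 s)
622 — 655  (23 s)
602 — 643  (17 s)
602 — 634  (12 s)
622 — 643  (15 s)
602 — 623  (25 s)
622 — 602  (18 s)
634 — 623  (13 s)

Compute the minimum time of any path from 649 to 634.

Shortest distances from 649:
649: 0
622: 7  (via 649)
646: 12  (via 649)
623: 22  (via 622)
643: 22  (via 622)
602: 22  (via 646)
655: 30  (via 622)
634: 34  (via 602)
Shortest route: 649 → 646 → 602 → 634 = 34 s.

34 s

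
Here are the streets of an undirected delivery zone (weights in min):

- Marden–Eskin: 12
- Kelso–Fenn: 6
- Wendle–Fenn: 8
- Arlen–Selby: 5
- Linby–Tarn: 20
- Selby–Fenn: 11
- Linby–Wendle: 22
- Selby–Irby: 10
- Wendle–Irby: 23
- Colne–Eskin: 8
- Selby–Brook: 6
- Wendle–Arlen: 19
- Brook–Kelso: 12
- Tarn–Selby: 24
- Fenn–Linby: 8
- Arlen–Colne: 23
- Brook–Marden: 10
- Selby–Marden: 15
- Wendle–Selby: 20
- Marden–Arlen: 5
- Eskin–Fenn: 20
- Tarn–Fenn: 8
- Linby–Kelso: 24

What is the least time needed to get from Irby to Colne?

38 min

Shortest distances from Irby:
Irby: 0
Selby: 10  (via Irby)
Arlen: 15  (via Selby)
Brook: 16  (via Selby)
Marden: 20  (via Arlen)
Fenn: 21  (via Selby)
Wendle: 23  (via Irby)
Kelso: 27  (via Fenn)
Linby: 29  (via Fenn)
Tarn: 29  (via Fenn)
Eskin: 32  (via Marden)
Colne: 38  (via Arlen)
Shortest route: Irby–Selby–Arlen–Colne = 38 min.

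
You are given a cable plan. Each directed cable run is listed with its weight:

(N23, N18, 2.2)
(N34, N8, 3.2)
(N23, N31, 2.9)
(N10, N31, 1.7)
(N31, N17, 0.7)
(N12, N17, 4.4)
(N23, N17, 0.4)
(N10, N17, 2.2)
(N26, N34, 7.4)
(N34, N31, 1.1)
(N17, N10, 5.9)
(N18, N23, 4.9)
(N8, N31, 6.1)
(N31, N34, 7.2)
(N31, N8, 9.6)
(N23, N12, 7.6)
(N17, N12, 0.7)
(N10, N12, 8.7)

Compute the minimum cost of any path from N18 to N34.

Enumerating some paths:
N18–N23–N12–N17–N10–N31–N34: 4.9+7.6+4.4+5.9+1.7+7.2 = 31.7
N18–N23–N31–N34: 4.9+2.9+7.2 = 15
N18–N23–N17–N10–N31–N34: 4.9+0.4+5.9+1.7+7.2 = 20.1
Cheapest is N18–N23–N31–N34 at 15.

15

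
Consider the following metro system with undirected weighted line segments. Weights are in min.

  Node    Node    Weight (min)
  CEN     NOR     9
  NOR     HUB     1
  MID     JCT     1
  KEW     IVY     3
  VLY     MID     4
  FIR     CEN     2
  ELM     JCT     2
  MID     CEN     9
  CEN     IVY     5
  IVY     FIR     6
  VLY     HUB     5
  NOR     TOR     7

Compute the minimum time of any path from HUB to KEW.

18 min

Compare a few routes:
HUB → NOR → CEN → FIR → IVY → KEW: 1+9+2+6+3 = 21
HUB → NOR → CEN → IVY → KEW: 1+9+5+3 = 18
Cheapest is HUB → NOR → CEN → IVY → KEW at 18 min.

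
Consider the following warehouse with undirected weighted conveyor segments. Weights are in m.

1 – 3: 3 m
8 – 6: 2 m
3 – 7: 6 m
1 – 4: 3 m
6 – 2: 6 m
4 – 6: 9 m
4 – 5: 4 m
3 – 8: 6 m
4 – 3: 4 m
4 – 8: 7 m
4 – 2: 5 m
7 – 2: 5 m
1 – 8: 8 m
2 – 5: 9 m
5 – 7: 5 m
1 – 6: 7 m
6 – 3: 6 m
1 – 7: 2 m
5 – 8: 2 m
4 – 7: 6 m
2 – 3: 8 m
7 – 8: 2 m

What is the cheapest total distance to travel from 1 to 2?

7 m

Shortest distances from 1:
1: 0
7: 2  (via 1)
3: 3  (via 1)
4: 3  (via 1)
8: 4  (via 7)
5: 6  (via 8)
6: 6  (via 8)
2: 7  (via 7)
Shortest route: 1–7–2 = 7 m.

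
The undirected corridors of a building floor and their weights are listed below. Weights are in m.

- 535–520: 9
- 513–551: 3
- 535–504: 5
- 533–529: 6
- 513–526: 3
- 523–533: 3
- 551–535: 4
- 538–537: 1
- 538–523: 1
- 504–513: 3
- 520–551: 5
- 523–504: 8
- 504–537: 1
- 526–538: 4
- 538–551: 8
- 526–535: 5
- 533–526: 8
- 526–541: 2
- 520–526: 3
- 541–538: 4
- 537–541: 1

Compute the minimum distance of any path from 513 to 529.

15 m

Enumerating some paths:
513 - 526 - 541 - 537 - 538 - 523 - 533 - 529: 3+2+1+1+1+3+6 = 17
513 - 526 - 533 - 529: 3+8+6 = 17
513 - 504 - 537 - 538 - 523 - 533 - 529: 3+1+1+1+3+6 = 15
513 - 526 - 538 - 523 - 533 - 529: 3+4+1+3+6 = 17
The minimum is 15 m via 513 - 504 - 537 - 538 - 523 - 533 - 529.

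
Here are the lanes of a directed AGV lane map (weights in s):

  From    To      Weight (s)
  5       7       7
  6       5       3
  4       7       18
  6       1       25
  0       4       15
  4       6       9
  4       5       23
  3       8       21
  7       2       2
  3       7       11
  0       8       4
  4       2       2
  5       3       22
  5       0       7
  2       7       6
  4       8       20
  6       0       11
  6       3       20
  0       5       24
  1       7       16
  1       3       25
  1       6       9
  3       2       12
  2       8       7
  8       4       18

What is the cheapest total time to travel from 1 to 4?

Candidate routes:
1–6–5–0–4: 9+3+7+15 = 34
1–6–0–8–4: 9+11+4+18 = 42
1–6–5–0–8–4: 9+3+7+4+18 = 41
1–6–0–4: 9+11+15 = 35
The minimum is 34 s via 1–6–5–0–4.

34 s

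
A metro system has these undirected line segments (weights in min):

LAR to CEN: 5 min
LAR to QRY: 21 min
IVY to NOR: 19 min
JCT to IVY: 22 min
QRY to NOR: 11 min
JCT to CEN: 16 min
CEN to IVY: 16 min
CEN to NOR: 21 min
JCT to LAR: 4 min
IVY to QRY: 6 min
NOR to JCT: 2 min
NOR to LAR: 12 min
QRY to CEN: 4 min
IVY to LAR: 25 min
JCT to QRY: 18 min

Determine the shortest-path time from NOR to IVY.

17 min

Running Dijkstra from NOR:
NOR: 0
JCT: 2  (via NOR)
LAR: 6  (via JCT)
QRY: 11  (via NOR)
CEN: 11  (via LAR)
IVY: 17  (via QRY)
Shortest route: NOR → QRY → IVY = 17 min.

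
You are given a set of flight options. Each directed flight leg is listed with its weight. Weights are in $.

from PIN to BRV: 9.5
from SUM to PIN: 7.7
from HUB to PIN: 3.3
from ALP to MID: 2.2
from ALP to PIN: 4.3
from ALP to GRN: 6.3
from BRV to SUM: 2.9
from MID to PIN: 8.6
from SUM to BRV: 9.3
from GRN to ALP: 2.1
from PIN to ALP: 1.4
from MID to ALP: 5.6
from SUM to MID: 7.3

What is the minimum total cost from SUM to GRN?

Running Dijkstra from SUM:
SUM: 0
MID: 7.3  (via SUM)
PIN: 7.7  (via SUM)
ALP: 9.1  (via PIN)
BRV: 9.3  (via SUM)
GRN: 15.4  (via ALP)
Shortest route: SUM–PIN–ALP–GRN = $15.4.

$15.4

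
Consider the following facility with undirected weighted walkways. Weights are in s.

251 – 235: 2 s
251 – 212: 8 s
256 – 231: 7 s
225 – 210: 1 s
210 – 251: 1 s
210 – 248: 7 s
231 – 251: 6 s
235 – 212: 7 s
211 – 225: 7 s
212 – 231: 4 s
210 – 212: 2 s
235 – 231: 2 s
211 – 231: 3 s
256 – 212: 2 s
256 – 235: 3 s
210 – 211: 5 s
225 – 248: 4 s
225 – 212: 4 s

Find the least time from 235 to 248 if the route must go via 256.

12 s

Shortest 235→256: 235 → 256 = 3
Best 256 to 248: 256 → 212 → 210 → 225 → 248 costing 9
Total via 256: 3 + 9 = 12 s.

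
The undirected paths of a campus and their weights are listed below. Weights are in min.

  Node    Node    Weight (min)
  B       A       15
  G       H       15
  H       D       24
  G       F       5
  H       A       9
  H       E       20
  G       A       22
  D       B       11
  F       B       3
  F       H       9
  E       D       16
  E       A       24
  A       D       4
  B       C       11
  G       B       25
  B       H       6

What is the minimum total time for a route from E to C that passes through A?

Shortest E→A: E–D–A = 20
Best A to C: A–B–C costing 26
Total via A: 20 + 26 = 46 min.

46 min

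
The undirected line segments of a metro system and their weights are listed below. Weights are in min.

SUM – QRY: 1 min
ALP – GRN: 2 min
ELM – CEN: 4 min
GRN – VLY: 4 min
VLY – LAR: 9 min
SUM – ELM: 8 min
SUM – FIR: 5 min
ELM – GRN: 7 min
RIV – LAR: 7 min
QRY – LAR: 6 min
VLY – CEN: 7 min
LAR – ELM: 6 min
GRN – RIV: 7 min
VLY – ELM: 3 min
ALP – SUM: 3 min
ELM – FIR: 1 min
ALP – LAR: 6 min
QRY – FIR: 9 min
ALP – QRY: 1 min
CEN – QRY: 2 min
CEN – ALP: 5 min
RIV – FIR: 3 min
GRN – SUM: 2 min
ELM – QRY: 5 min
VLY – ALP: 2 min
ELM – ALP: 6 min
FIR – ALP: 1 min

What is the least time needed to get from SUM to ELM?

4 min

Compare a few routes:
SUM–ALP–FIR–ELM: 3+1+1 = 5
SUM–QRY–ALP–FIR–ELM: 1+1+1+1 = 4
The minimum is 4 min via SUM–QRY–ALP–FIR–ELM.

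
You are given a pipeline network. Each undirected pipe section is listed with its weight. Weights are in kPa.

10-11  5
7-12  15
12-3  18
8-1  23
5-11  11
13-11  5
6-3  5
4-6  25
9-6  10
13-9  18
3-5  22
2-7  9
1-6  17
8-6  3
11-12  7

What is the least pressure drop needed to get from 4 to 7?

63 kPa

Compare a few routes:
4 - 6 - 9 - 13 - 11 - 12 - 7: 25+10+18+5+7+15 = 80
4 - 6 - 3 - 5 - 11 - 12 - 7: 25+5+22+11+7+15 = 85
4 - 6 - 9 - 13 - 11 - 5 - 3 - 12 - 7: 25+10+18+5+11+22+18+15 = 124
4 - 6 - 3 - 12 - 7: 25+5+18+15 = 63
Cheapest is 4 - 6 - 3 - 12 - 7 at 63 kPa.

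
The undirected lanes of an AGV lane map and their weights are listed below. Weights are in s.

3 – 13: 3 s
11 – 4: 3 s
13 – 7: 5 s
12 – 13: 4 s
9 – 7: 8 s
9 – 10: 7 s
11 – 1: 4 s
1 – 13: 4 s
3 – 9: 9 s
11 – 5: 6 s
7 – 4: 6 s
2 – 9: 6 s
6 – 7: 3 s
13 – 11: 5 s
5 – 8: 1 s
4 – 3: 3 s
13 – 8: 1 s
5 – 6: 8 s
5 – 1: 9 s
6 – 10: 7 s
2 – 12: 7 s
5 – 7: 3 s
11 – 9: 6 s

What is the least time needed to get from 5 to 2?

Candidate routes:
5 → 7 → 9 → 2: 3+8+6 = 17
5 → 11 → 9 → 2: 6+6+6 = 18
5 → 8 → 13 → 12 → 2: 1+1+4+7 = 13
Cheapest is 5 → 8 → 13 → 12 → 2 at 13 s.

13 s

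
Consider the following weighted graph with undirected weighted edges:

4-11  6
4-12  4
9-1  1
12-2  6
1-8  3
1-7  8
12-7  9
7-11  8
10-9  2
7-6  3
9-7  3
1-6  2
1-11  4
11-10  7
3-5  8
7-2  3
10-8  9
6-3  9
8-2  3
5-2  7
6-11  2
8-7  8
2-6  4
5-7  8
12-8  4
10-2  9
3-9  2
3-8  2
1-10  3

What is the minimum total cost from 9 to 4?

11

Settle nodes by increasing distance from 9:
9: 0
1: 1  (via 9)
3: 2  (via 9)
10: 2  (via 9)
6: 3  (via 1)
7: 3  (via 9)
8: 4  (via 1)
11: 5  (via 1)
2: 6  (via 7)
12: 8  (via 8)
5: 10  (via 3)
4: 11  (via 11)
Shortest route: 9 → 1 → 11 → 4 = 11.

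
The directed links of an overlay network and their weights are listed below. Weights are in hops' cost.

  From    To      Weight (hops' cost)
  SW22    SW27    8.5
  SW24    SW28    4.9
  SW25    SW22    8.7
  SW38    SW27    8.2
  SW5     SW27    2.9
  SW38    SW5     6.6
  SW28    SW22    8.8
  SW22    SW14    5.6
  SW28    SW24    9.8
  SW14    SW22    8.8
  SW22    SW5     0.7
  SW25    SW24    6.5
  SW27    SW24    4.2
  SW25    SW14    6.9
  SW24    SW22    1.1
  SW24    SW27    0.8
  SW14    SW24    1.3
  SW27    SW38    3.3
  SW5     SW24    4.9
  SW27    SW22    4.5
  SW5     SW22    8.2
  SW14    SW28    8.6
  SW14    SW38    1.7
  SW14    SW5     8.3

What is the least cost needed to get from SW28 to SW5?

Enumerating some paths:
SW28 → SW24 → SW22 → SW5: 9.8+1.1+0.7 = 11.6
SW28 → SW24 → SW27 → SW22 → SW5: 9.8+0.8+4.5+0.7 = 15.8
SW28 → SW22 → SW5: 8.8+0.7 = 9.5
The minimum is 9.5 hops' cost via SW28 → SW22 → SW5.

9.5 hops' cost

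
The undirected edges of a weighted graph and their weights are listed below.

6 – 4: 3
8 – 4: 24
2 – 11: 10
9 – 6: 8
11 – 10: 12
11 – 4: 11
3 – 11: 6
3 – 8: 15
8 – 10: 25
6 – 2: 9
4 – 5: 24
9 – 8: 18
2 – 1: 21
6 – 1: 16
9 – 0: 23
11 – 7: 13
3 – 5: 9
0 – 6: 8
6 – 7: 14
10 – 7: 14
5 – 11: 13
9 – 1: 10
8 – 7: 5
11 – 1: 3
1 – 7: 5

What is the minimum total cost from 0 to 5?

35

Running Dijkstra from 0:
0: 0
6: 8  (via 0)
4: 11  (via 6)
9: 16  (via 6)
2: 17  (via 6)
7: 22  (via 6)
11: 22  (via 4)
1: 24  (via 6)
8: 27  (via 7)
3: 28  (via 11)
10: 34  (via 11)
5: 35  (via 4)
Shortest route: 0–6–4–5 = 35.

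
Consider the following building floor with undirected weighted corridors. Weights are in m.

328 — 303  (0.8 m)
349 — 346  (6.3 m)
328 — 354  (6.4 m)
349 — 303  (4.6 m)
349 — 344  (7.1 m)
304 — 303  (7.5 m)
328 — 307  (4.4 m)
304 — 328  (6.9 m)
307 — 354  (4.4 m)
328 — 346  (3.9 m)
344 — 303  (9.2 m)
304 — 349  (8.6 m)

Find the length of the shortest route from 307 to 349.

9.8 m

Shortest distances from 307:
307: 0
354: 4.4  (via 307)
328: 4.4  (via 307)
303: 5.2  (via 328)
346: 8.3  (via 328)
349: 9.8  (via 303)
Shortest route: 307–328–303–349 = 9.8 m.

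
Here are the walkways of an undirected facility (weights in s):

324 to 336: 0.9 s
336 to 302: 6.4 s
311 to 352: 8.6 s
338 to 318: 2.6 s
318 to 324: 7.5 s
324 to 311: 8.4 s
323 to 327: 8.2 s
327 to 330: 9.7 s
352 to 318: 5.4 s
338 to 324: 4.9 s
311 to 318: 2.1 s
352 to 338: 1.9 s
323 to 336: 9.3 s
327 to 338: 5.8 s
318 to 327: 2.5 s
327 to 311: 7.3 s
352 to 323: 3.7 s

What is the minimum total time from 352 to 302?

Running Dijkstra from 352:
352: 0
338: 1.9  (via 352)
323: 3.7  (via 352)
318: 4.5  (via 338)
311: 6.6  (via 318)
324: 6.8  (via 338)
327: 7  (via 318)
336: 7.7  (via 324)
302: 14.1  (via 336)
Shortest route: 352–338–324–336–302 = 14.1 s.

14.1 s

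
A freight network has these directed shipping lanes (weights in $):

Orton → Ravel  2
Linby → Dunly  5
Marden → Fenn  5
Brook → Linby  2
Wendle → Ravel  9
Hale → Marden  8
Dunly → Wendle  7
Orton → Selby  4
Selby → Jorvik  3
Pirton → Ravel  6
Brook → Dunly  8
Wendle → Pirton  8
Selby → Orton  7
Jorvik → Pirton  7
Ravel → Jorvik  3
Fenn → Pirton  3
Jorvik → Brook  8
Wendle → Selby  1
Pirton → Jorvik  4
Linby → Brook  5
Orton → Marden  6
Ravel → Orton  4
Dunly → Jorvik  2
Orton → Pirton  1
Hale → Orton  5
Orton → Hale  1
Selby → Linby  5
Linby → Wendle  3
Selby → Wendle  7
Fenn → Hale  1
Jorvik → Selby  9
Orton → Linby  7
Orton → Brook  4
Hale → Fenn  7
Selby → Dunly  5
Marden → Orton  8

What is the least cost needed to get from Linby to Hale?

Settle nodes by increasing distance from Linby:
Linby: 0
Wendle: 3  (via Linby)
Selby: 4  (via Wendle)
Brook: 5  (via Linby)
Dunly: 5  (via Linby)
Jorvik: 7  (via Selby)
Pirton: 11  (via Wendle)
Orton: 11  (via Selby)
Ravel: 12  (via Wendle)
Hale: 12  (via Orton)
Shortest route: Linby–Wendle–Selby–Orton–Hale = $12.

$12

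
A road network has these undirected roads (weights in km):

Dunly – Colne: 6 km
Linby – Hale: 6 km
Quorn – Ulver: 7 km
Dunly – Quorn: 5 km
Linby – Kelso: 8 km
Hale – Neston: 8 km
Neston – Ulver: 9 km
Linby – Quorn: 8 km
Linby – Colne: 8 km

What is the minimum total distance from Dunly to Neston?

Shortest distances from Dunly:
Dunly: 0
Quorn: 5  (via Dunly)
Colne: 6  (via Dunly)
Ulver: 12  (via Quorn)
Linby: 13  (via Quorn)
Hale: 19  (via Linby)
Kelso: 21  (via Linby)
Neston: 21  (via Ulver)
Shortest route: Dunly–Quorn–Ulver–Neston = 21 km.

21 km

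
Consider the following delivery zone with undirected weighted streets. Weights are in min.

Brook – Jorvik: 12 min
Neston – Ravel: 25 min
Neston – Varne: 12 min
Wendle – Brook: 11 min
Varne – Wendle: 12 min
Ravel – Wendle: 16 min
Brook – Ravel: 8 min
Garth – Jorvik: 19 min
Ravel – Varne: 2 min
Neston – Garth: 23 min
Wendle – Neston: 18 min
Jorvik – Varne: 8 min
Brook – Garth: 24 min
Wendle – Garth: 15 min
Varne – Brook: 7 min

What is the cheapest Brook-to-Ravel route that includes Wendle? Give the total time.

25 min

Best Brook to Wendle: Brook → Wendle costing 11
Best Wendle to Ravel: Wendle → Varne → Ravel costing 14
Total via Wendle: 11 + 14 = 25 min.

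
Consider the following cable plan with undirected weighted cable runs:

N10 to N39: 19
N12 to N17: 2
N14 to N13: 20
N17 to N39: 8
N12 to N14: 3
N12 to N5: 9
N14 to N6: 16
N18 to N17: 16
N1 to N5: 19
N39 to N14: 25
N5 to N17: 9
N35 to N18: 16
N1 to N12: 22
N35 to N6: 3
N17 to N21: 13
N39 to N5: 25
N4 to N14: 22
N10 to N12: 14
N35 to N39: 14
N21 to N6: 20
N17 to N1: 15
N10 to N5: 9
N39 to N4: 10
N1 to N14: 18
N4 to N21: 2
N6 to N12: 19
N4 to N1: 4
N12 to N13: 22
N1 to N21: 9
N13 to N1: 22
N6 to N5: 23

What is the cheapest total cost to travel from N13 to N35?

39

Running Dijkstra from N13:
N13: 0
N14: 20  (via N13)
N12: 22  (via N13)
N1: 22  (via N13)
N17: 24  (via N12)
N4: 26  (via N1)
N21: 28  (via N4)
N5: 31  (via N12)
N39: 32  (via N17)
N6: 36  (via N14)
N10: 36  (via N12)
N35: 39  (via N6)
Shortest route: N13 → N14 → N6 → N35 = 39.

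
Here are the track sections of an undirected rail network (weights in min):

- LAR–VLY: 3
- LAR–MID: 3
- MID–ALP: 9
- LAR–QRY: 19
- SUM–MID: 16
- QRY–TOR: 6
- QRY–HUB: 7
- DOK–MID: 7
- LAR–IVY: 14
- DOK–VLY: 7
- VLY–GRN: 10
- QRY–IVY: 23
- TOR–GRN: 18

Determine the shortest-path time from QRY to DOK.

29 min

Running Dijkstra from QRY:
QRY: 0
TOR: 6  (via QRY)
HUB: 7  (via QRY)
LAR: 19  (via QRY)
MID: 22  (via LAR)
VLY: 22  (via LAR)
IVY: 23  (via QRY)
GRN: 24  (via TOR)
DOK: 29  (via MID)
Shortest route: QRY → LAR → MID → DOK = 29 min.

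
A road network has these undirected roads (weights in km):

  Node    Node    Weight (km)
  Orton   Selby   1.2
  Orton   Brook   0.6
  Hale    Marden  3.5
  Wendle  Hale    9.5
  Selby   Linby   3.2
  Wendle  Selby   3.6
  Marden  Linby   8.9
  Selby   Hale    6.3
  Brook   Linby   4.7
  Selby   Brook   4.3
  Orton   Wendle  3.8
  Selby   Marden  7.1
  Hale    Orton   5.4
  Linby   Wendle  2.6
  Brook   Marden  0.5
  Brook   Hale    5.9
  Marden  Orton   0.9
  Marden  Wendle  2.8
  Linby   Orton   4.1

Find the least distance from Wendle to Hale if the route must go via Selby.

Best Wendle to Selby: Wendle → Selby costing 3.6
Best Selby to Hale: Selby → Orton → Marden → Hale costing 5.6
Total via Selby: 3.6 + 5.6 = 9.2 km.

9.2 km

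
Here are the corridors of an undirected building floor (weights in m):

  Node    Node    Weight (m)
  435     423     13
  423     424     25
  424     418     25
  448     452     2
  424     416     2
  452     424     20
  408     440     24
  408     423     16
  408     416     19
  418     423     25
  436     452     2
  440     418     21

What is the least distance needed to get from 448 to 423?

47 m

Compare a few routes:
448 - 452 - 424 - 416 - 408 - 423: 2+20+2+19+16 = 59
448 - 452 - 424 - 423: 2+20+25 = 47
The minimum is 47 m via 448 - 452 - 424 - 423.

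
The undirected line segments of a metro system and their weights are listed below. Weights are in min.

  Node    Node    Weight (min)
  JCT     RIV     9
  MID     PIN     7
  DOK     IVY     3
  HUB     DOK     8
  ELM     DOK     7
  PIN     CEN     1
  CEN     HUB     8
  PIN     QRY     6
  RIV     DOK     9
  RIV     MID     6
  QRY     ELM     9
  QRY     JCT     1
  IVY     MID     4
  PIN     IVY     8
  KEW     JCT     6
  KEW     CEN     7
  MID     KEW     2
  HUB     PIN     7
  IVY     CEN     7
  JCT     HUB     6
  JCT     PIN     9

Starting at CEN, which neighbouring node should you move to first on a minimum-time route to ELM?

Candidate routes:
CEN–IVY–DOK–ELM: 7+3+7 = 17
CEN–PIN–QRY–ELM: 1+6+9 = 16
Cheapest is CEN–PIN–QRY–ELM at 16 min.
So from CEN the first move is to PIN.

PIN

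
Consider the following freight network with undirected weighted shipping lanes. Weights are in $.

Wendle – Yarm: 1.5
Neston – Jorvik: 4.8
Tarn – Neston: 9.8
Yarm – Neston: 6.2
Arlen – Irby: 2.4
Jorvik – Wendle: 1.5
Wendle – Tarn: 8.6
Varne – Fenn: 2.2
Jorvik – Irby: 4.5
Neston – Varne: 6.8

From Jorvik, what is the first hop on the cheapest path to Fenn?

Compare a few routes:
Jorvik - Wendle - Yarm - Neston - Varne - Fenn: 1.5+1.5+6.2+6.8+2.2 = 18.2
Jorvik - Neston - Varne - Fenn: 4.8+6.8+2.2 = 13.8
The minimum is $13.8 via Jorvik - Neston - Varne - Fenn.
So from Jorvik the first move is to Neston.

Neston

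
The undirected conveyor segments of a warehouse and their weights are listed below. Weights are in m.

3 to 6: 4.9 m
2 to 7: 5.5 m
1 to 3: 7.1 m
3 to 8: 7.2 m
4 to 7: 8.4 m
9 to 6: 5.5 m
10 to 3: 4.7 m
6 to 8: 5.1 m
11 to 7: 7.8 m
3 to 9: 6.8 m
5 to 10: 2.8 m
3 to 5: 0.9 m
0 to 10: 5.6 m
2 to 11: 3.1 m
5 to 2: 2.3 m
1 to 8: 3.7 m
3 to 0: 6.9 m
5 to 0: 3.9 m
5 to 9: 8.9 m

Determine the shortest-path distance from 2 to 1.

10.3 m

Settle nodes by increasing distance from 2:
2: 0
5: 2.3  (via 2)
11: 3.1  (via 2)
3: 3.2  (via 5)
10: 5.1  (via 5)
7: 5.5  (via 2)
0: 6.2  (via 5)
6: 8.1  (via 3)
9: 10  (via 3)
1: 10.3  (via 3)
Shortest route: 2 → 5 → 3 → 1 = 10.3 m.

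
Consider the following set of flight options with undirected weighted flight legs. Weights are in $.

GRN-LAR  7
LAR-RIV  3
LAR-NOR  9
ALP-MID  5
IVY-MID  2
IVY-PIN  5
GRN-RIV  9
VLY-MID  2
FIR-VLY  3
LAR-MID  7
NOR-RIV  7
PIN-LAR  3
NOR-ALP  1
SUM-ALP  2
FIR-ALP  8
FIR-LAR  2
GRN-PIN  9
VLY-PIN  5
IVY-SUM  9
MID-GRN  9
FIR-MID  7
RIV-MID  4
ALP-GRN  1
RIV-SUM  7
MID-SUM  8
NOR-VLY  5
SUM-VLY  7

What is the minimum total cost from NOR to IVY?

$8

Settle nodes by increasing distance from NOR:
NOR: 0
ALP: 1  (via NOR)
GRN: 2  (via ALP)
SUM: 3  (via ALP)
VLY: 5  (via NOR)
MID: 6  (via ALP)
RIV: 7  (via NOR)
FIR: 8  (via VLY)
IVY: 8  (via MID)
Shortest route: NOR → ALP → MID → IVY = $8.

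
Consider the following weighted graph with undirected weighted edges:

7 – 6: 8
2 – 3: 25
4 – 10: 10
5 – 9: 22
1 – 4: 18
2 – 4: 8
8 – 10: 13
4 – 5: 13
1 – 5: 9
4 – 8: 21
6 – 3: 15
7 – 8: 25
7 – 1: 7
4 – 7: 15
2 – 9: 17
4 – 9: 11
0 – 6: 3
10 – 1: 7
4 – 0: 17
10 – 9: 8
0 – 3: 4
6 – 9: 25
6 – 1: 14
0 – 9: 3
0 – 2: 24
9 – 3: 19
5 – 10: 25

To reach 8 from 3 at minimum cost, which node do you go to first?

Enumerating some paths:
3–0–9–4–8: 4+3+11+21 = 39
3–0–6–7–8: 4+3+8+25 = 40
3–9–10–8: 19+8+13 = 40
3–0–9–10–8: 4+3+8+13 = 28
Cheapest is 3–0–9–10–8 at 28.
So from 3 the first move is to 0.

0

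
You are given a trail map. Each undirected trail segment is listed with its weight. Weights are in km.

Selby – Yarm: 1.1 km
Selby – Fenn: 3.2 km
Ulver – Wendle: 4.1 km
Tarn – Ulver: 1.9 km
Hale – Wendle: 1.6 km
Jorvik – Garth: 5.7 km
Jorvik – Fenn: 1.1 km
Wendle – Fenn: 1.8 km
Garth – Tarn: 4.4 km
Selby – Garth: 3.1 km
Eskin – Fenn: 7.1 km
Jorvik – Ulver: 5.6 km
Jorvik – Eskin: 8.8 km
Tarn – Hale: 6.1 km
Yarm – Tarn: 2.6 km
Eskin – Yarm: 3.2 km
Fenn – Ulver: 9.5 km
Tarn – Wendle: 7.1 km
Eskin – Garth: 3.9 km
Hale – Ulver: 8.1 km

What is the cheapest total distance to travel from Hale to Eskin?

10.5 km

Settle nodes by increasing distance from Hale:
Hale: 0
Wendle: 1.6  (via Hale)
Fenn: 3.4  (via Wendle)
Jorvik: 4.5  (via Fenn)
Ulver: 5.7  (via Wendle)
Tarn: 6.1  (via Hale)
Selby: 6.6  (via Fenn)
Yarm: 7.7  (via Selby)
Garth: 9.7  (via Selby)
Eskin: 10.5  (via Fenn)
Shortest route: Hale → Wendle → Fenn → Eskin = 10.5 km.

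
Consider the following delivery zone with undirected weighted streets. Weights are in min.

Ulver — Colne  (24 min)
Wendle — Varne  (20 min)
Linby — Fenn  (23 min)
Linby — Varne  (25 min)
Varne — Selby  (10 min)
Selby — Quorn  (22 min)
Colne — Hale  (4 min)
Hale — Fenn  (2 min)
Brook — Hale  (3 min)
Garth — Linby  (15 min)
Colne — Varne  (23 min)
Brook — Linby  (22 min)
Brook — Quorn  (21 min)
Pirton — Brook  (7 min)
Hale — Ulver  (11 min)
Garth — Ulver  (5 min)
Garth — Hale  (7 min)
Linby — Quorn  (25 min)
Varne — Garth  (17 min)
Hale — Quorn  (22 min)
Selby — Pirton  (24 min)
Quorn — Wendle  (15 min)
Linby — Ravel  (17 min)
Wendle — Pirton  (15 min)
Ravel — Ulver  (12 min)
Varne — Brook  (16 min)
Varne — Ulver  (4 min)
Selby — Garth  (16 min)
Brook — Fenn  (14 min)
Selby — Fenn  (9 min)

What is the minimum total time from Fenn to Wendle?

27 min

Compare a few routes:
Fenn → Brook → Pirton → Wendle: 14+7+15 = 36
Fenn → Hale → Brook → Pirton → Wendle: 2+3+7+15 = 27
Fenn → Hale → Ulver → Varne → Wendle: 2+11+4+20 = 37
Cheapest is Fenn → Hale → Brook → Pirton → Wendle at 27 min.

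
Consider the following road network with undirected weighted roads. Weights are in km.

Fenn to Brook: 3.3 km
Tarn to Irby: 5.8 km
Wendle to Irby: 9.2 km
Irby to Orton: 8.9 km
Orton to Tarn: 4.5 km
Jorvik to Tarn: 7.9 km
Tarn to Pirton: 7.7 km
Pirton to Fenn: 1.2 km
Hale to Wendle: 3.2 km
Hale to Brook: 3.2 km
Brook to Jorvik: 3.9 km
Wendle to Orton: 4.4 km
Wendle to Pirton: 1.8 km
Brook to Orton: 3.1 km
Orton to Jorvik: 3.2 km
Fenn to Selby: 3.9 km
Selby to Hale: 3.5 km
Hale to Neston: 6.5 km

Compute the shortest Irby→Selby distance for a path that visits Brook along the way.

Shortest Irby→Brook: Irby–Orton–Brook = 12
Shortest Brook→Selby: Brook–Hale–Selby = 6.7
Total via Brook: 12 + 6.7 = 18.7 km.

18.7 km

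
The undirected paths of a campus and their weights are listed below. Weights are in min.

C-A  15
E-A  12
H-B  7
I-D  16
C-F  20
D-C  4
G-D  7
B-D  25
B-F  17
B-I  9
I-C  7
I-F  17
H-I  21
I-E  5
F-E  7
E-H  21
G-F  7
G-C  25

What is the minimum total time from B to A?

Enumerating some paths:
B–F–E–A: 17+7+12 = 36
B–I–E–A: 9+5+12 = 26
B–H–E–A: 7+21+12 = 40
B–I–C–A: 9+7+15 = 31
Cheapest is B–I–E–A at 26 min.

26 min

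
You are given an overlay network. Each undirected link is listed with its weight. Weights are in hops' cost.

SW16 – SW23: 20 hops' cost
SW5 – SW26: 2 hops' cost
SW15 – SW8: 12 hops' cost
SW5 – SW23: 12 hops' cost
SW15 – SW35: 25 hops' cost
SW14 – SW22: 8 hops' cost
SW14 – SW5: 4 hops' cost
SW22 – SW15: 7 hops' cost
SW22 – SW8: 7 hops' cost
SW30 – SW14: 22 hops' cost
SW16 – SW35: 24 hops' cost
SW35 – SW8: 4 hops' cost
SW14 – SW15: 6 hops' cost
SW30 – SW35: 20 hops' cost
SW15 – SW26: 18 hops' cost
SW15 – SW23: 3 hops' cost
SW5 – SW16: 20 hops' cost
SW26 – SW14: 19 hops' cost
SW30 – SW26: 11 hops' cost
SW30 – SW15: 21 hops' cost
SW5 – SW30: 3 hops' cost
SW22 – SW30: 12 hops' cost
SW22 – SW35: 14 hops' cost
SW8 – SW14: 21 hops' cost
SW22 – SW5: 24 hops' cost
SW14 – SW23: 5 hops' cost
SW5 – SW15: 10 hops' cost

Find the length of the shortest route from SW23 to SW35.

19 hops' cost

Running Dijkstra from SW23:
SW23: 0
SW15: 3  (via SW23)
SW14: 5  (via SW23)
SW5: 9  (via SW14)
SW22: 10  (via SW15)
SW26: 11  (via SW5)
SW30: 12  (via SW5)
SW8: 15  (via SW15)
SW35: 19  (via SW8)
Shortest route: SW23 → SW15 → SW8 → SW35 = 19 hops' cost.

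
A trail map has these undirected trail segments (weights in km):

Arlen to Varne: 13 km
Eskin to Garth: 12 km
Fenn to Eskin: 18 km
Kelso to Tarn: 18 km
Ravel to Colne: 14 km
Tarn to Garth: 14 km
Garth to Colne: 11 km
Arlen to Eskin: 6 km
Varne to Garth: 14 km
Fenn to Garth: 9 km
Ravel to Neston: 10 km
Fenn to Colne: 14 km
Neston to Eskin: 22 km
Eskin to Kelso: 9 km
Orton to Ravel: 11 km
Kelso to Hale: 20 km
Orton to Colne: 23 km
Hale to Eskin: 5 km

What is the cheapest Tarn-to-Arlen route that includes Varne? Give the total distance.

41 km

Shortest Tarn→Varne: Tarn–Garth–Varne = 28
Shortest Varne→Arlen: Varne–Arlen = 13
Total via Varne: 28 + 13 = 41 km.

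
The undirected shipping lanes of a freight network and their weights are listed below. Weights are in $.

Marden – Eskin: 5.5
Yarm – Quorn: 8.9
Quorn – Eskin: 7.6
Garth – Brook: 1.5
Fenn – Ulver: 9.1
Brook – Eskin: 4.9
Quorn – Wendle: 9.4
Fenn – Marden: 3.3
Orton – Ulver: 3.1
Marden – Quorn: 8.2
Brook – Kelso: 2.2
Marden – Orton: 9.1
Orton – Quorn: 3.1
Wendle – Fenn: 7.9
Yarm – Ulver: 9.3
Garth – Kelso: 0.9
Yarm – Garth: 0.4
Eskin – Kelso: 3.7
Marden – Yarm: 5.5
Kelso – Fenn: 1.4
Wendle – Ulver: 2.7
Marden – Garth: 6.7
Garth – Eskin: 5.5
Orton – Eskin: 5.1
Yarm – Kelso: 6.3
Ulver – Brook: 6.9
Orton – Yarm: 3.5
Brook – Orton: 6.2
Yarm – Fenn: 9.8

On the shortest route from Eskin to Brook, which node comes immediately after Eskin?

Brook

Enumerating some paths:
Eskin → Garth → Brook: 5.5+1.5 = 7
Eskin → Kelso → Garth → Brook: 3.7+0.9+1.5 = 6.1
Eskin → Kelso → Brook: 3.7+2.2 = 5.9
Eskin → Brook: 4.9 = 4.9
Cheapest is Eskin → Brook at $4.9.
So from Eskin the first move is to Brook.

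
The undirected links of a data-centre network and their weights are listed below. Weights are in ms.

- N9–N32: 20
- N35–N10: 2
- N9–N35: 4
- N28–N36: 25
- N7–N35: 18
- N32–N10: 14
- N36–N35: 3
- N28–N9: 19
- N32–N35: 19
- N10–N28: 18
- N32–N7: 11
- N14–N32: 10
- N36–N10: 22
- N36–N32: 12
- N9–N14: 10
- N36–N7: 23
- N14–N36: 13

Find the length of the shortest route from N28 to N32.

32 ms

Settle nodes by increasing distance from N28:
N28: 0
N10: 18  (via N28)
N9: 19  (via N28)
N35: 20  (via N10)
N36: 23  (via N35)
N14: 29  (via N9)
N32: 32  (via N10)
Shortest route: N28–N10–N32 = 32 ms.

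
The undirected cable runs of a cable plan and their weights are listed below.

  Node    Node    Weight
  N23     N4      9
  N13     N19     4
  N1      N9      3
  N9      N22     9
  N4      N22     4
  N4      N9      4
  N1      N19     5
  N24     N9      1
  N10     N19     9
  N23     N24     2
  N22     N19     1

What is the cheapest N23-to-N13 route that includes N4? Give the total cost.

Shortest N23→N4: N23 → N24 → N9 → N4 = 7
Shortest N4→N13: N4 → N22 → N19 → N13 = 9
Total via N4: 7 + 9 = 16.

16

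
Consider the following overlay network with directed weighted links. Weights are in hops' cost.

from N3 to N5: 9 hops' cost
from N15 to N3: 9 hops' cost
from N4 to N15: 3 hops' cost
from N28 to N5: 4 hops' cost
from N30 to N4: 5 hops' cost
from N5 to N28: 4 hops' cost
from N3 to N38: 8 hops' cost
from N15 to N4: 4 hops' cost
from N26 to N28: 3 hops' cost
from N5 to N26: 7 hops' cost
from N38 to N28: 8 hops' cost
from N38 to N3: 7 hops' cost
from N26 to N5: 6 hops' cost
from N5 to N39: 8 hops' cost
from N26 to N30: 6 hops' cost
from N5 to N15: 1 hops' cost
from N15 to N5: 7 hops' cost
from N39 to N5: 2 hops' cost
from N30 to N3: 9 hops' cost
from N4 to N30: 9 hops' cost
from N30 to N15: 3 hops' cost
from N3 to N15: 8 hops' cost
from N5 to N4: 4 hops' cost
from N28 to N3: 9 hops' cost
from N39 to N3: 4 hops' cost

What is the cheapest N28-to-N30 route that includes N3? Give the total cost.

30 hops' cost

Best N28 to N3: N28–N3 costing 9
Best N3 to N30: N3–N15–N4–N30 costing 21
Total via N3: 9 + 21 = 30 hops' cost.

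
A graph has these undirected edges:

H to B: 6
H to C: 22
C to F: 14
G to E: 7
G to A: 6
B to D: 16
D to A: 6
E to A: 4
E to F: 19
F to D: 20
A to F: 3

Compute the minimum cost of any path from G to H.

Enumerating some paths:
G - E - A - F - C - H: 7+4+3+14+22 = 50
G - E - A - D - B - H: 7+4+6+16+6 = 39
G - A - F - C - H: 6+3+14+22 = 45
G - A - D - B - H: 6+6+16+6 = 34
The minimum is 34 via G - A - D - B - H.

34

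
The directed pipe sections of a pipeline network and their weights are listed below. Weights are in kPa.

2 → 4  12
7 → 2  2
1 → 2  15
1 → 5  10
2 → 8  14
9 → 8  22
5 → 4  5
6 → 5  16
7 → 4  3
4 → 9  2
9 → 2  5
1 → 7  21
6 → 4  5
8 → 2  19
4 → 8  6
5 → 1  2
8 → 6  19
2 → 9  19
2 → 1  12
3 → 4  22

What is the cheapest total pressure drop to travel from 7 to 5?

24 kPa

Shortest distances from 7:
7: 0
2: 2  (via 7)
4: 3  (via 7)
9: 5  (via 4)
8: 9  (via 4)
1: 14  (via 2)
5: 24  (via 1)
Shortest route: 7 → 2 → 1 → 5 = 24 kPa.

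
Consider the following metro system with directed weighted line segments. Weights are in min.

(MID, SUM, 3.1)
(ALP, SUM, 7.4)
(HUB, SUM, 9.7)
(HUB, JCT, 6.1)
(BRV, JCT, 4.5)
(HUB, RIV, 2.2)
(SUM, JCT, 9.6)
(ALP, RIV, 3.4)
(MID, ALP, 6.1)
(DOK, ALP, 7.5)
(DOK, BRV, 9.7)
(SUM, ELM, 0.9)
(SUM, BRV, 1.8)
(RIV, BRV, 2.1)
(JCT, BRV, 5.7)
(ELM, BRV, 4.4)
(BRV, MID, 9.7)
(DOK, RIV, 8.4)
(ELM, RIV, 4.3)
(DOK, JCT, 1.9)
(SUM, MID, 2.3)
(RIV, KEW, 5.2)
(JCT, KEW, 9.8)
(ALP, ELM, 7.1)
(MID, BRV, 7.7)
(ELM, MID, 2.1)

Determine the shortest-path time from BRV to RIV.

18 min

Compare a few routes:
BRV–MID–ALP–RIV: 9.7+6.1+3.4 = 19.2
BRV–MID–SUM–ELM–RIV: 9.7+3.1+0.9+4.3 = 18
The minimum is 18 min via BRV–MID–SUM–ELM–RIV.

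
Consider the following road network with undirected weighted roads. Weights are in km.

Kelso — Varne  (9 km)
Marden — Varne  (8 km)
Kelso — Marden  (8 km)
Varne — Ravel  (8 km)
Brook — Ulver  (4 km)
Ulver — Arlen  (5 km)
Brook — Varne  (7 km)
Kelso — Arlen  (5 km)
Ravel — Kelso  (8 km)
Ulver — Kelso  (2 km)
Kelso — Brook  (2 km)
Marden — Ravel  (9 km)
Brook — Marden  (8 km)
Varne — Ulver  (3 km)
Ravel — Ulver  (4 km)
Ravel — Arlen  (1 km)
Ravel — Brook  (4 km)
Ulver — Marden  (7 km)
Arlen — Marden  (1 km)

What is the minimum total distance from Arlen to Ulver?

Running Dijkstra from Arlen:
Arlen: 0
Marden: 1  (via Arlen)
Ravel: 1  (via Arlen)
Brook: 5  (via Ravel)
Ulver: 5  (via Arlen)
Shortest route: Arlen → Ulver = 5 km.

5 km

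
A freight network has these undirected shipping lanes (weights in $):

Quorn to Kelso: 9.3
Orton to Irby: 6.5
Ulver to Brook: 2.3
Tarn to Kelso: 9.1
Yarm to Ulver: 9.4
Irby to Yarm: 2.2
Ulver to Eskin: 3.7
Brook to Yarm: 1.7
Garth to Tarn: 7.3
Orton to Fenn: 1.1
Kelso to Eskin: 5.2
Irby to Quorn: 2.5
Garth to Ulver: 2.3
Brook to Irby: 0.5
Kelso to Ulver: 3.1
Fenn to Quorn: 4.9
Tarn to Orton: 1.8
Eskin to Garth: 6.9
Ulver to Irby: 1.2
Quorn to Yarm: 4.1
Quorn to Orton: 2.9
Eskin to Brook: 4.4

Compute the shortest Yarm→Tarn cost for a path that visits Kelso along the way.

Best Yarm to Kelso: Yarm → Irby → Ulver → Kelso costing 6.5
Shortest Kelso→Tarn: Kelso → Tarn = 9.1
Total via Kelso: 6.5 + 9.1 = $15.6.

$15.6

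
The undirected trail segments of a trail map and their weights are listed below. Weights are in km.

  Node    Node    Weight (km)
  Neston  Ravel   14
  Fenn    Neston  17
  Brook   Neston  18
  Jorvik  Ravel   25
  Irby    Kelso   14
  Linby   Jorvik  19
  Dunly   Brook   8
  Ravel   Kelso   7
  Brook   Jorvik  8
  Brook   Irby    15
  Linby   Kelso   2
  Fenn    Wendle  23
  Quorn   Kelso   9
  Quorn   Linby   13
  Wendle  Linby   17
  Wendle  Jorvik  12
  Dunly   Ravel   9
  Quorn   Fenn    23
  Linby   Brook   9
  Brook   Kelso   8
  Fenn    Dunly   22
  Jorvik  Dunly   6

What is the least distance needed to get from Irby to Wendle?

33 km

Enumerating some paths:
Irby → Brook → Jorvik → Wendle: 15+8+12 = 35
Irby → Kelso → Linby → Wendle: 14+2+17 = 33
Cheapest is Irby → Kelso → Linby → Wendle at 33 km.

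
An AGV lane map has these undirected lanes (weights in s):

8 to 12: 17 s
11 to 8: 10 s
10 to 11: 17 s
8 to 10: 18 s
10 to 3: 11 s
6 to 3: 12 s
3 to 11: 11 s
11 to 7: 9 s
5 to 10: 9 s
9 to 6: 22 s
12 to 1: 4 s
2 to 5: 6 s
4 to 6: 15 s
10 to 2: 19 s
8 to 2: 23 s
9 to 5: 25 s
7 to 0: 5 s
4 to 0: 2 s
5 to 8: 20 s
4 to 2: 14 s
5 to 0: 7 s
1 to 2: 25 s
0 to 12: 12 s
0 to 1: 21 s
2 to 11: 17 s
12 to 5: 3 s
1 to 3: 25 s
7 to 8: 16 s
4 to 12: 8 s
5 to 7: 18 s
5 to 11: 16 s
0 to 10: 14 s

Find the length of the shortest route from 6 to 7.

Compare a few routes:
6–3–11–7: 12+11+9 = 32
6–4–0–7: 15+2+5 = 22
6–4–12–5–0–7: 15+8+3+7+5 = 38
Cheapest is 6–4–0–7 at 22 s.

22 s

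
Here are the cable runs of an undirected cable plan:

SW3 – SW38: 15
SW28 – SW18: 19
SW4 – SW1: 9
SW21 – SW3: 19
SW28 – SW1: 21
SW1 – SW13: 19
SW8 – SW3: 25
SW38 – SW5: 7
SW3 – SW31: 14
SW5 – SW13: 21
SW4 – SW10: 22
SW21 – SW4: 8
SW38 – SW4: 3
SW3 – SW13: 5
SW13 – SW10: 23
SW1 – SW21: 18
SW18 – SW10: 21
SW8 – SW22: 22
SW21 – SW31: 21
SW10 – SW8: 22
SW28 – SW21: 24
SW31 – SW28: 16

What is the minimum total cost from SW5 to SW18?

Shortest distances from SW5:
SW5: 0
SW38: 7  (via SW5)
SW4: 10  (via SW38)
SW21: 18  (via SW4)
SW1: 19  (via SW4)
SW13: 21  (via SW5)
SW3: 22  (via SW38)
SW10: 32  (via SW4)
SW31: 36  (via SW3)
SW28: 40  (via SW1)
SW8: 47  (via SW3)
SW18: 53  (via SW10)
Shortest route: SW5 → SW38 → SW4 → SW10 → SW18 = 53.

53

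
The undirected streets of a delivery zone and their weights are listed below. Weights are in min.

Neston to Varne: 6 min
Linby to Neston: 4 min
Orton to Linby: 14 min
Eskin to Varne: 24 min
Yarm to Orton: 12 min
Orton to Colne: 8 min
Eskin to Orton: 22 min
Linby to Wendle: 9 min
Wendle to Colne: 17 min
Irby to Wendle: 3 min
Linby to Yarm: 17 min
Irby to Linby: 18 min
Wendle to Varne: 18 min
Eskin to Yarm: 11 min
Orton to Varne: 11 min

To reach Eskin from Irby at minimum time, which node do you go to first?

Wendle

Enumerating some paths:
Irby - Wendle - Varne - Eskin: 3+18+24 = 45
Irby - Linby - Yarm - Eskin: 18+17+11 = 46
Irby - Wendle - Linby - Yarm - Eskin: 3+9+17+11 = 40
Irby - Wendle - Linby - Neston - Varne - Eskin: 3+9+4+6+24 = 46
The minimum is 40 min via Irby - Wendle - Linby - Yarm - Eskin.
So from Irby the first move is to Wendle.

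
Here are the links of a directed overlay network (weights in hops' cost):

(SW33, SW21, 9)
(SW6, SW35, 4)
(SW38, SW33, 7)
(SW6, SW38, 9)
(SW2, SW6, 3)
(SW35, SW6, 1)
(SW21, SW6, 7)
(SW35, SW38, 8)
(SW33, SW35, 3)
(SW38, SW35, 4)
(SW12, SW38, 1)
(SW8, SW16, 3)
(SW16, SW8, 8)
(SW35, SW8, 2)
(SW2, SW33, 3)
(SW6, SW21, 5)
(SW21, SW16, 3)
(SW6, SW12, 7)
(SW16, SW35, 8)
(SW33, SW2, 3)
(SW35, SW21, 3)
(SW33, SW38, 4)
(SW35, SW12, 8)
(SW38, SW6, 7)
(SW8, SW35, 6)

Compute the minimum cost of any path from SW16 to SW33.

23 hops' cost

Running Dijkstra from SW16:
SW16: 0
SW35: 8  (via SW16)
SW8: 8  (via SW16)
SW6: 9  (via SW35)
SW21: 11  (via SW35)
SW38: 16  (via SW35)
SW12: 16  (via SW35)
SW33: 23  (via SW38)
Shortest route: SW16–SW35–SW38–SW33 = 23 hops' cost.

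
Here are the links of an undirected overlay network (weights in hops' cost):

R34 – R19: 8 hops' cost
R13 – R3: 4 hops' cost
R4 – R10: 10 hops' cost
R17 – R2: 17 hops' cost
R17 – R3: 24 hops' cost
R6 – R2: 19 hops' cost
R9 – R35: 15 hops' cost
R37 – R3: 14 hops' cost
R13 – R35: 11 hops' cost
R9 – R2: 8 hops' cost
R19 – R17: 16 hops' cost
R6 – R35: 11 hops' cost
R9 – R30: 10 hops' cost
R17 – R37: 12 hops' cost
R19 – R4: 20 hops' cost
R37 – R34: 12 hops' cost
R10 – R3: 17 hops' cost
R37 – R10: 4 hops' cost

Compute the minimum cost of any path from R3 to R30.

Compare a few routes:
R3 - R37 - R17 - R2 - R9 - R30: 14+12+17+8+10 = 61
R3 - R17 - R2 - R9 - R30: 24+17+8+10 = 59
R3 - R13 - R35 - R9 - R30: 4+11+15+10 = 40
Cheapest is R3 - R13 - R35 - R9 - R30 at 40 hops' cost.

40 hops' cost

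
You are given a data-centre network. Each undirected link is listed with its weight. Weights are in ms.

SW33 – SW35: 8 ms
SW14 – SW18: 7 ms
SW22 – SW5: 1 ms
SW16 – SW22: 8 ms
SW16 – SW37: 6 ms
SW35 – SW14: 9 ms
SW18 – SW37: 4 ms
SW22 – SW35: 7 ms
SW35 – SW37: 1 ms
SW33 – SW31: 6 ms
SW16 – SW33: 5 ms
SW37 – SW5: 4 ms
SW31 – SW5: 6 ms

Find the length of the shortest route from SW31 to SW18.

14 ms

Compare a few routes:
SW31 - SW5 - SW37 - SW18: 6+4+4 = 14
SW31 - SW33 - SW35 - SW37 - SW18: 6+8+1+4 = 19
SW31 - SW5 - SW22 - SW35 - SW37 - SW18: 6+1+7+1+4 = 19
SW31 - SW33 - SW16 - SW37 - SW18: 6+5+6+4 = 21
Cheapest is SW31 - SW5 - SW37 - SW18 at 14 ms.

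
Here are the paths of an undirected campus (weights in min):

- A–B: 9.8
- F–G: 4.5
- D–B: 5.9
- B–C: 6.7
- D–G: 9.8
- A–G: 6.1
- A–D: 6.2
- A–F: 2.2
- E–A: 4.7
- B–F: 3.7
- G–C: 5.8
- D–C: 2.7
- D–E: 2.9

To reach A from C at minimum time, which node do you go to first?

D

Candidate routes:
C–D–A: 2.7+6.2 = 8.9
C–D–E–A: 2.7+2.9+4.7 = 10.3
C–G–A: 5.8+6.1 = 11.9
Cheapest is C–D–A at 8.9 min.
So from C the first move is to D.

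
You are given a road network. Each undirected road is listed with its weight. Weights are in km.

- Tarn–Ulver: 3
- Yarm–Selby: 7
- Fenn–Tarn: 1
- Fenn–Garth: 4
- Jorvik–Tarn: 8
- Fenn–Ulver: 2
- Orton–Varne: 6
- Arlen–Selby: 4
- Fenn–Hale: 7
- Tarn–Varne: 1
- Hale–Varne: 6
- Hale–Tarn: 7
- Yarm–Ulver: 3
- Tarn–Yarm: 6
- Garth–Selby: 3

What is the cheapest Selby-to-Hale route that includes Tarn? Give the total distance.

15 km

Shortest Selby→Tarn: Selby–Garth–Fenn–Tarn = 8
Best Tarn to Hale: Tarn–Hale costing 7
Total via Tarn: 8 + 7 = 15 km.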